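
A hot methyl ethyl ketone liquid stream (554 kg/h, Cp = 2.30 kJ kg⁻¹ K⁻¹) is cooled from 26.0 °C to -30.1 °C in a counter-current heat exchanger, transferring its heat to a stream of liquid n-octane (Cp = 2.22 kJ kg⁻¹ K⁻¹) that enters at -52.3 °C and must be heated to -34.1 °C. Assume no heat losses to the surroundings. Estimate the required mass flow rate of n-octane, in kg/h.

ṁ_c = 1770 kg/h

Heat released by hot stream: Q = 554 × 2.30 × (26.0 − -30.1) = 71483 kJ/h
Energy balance on cold side (adiabatic exchanger): Q = ṁ_c·Cp_c·(T_c,out − T_c,in)
ṁ_c = 71483 / [2.22 × (-34.1 − -52.3)] = 1769.2 kg/h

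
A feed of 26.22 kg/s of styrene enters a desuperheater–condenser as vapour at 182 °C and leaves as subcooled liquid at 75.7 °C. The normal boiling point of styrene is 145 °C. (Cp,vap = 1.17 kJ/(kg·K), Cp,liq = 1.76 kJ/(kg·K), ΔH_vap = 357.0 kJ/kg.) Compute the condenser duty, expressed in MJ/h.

Q_c = 49300 MJ/h

vapour 182→145 °C: -43.29 kJ/kg
condensation at 145 °C: -357 kJ/kg
liquid 145→75.7 °C: -121.97 kJ/kg
Δh = -43.29 + -357 + -121.97 = -522.26 kJ/kg
Q = ṁ·Δh = 26.22 kg/s × -522.26 kJ/kg = -13694 kJ/s
|Q| = 13694 kW = 49297 MJ/h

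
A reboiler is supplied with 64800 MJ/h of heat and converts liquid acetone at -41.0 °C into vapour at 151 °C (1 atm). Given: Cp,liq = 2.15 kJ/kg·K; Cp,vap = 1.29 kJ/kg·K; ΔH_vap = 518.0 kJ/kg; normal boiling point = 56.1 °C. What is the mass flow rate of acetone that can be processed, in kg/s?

Δh = 2.15×(56.1−-41.0) + 518.0 + 1.29×(151−56.1) = 849.19 kJ/kg
Q = 64800 MJ/h = 18000 kJ/s = 18000 kJ/s
ṁ = Q/Δh = 18000 / 849.19 = 21.197 kg/s

ṁ = 21.2 kg/s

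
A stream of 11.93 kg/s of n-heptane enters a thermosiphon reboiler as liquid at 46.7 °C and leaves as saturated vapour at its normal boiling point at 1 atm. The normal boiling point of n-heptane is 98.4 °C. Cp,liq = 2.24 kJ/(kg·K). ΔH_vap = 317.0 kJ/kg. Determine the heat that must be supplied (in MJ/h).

liquid 46.7→98.4 °C: 115.81 kJ/kg
vaporisation at 98.4 °C: 317 kJ/kg
Δh = 115.81 + 317 = 432.81 kJ/kg
Q = ṁ·Δh = 11.93 kg/s × 432.81 kJ/kg = 5163.4 kJ/s
|Q| = 5163.4 kW = 18588 MJ/h

Q = 18600 MJ/h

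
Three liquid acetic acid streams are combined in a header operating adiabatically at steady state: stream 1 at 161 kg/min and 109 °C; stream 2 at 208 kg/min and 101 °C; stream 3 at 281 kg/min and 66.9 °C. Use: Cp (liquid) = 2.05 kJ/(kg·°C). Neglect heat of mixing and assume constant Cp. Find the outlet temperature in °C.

Energy balance with Q = 0: Σ ṁᵢCp,ᵢ(T_out − Tᵢ) = 0
Σ ṁᵢCp,ᵢTᵢ = 161×2.05×109 + 208×2.05×101 + 281×2.05×66.9 = 117580
Σ ṁᵢCp,ᵢ = 161×2.05 + 208×2.05 + 281×2.05 = 1332.5
T_out = 117580 / 1332.5 = 88.24 °C

T_out = 88.2 °C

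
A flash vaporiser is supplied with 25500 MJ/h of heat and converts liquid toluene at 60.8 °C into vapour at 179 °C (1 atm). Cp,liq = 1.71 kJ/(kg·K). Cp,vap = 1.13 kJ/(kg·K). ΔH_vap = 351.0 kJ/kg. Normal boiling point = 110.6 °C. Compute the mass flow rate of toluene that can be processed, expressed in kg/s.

ṁ = 13.8 kg/s

Δh = 1.71×(110.6−60.8) + 351.0 + 1.13×(179−110.6) = 513.45 kJ/kg
Q = 25500 MJ/h = 7083.3 kJ/s = 7083.3 kJ/s
ṁ = Q/Δh = 7083.3 / 513.45 = 13.796 kg/s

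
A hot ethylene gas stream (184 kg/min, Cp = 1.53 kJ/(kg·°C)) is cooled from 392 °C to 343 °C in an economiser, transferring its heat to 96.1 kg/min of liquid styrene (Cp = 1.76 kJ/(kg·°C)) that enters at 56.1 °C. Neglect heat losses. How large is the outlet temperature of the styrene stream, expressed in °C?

T_c,out = 138 °C

Heat released by hot stream: Q = 184 × 1.53 × (392 − 343) = 13794 kJ/min
Energy balance on cold side (adiabatic exchanger): Q = ṁ_c·Cp_c·(T_c,out − T_c,in)
T_c,out = 56.1 + 13794/(96.1 × 1.76) = 137.66 °C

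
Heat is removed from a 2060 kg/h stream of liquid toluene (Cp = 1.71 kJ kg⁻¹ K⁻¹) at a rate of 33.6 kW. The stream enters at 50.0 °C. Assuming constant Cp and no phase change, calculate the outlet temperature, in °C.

T_out = 15.7 °C

Q = 33.6 kW = 120960 kJ/h
ΔT = Q/(ṁ·Cp) = 120960/(2060×1.71) = 34.338 K
T_out = 50.0 − 34.338 = 15.662 °C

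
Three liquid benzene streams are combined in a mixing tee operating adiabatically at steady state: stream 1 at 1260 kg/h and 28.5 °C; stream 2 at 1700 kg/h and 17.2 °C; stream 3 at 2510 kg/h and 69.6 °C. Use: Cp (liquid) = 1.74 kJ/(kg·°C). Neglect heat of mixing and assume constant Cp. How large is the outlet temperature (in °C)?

Energy balance with Q = 0: Σ ṁᵢCp,ᵢ(T_out − Tᵢ) = 0
Σ ṁᵢCp,ᵢTᵢ = 1260×1.74×28.5 + 1700×1.74×17.2 + 2510×1.74×69.6 = 417330
Σ ṁᵢCp,ᵢ = 1260×1.74 + 1700×1.74 + 2510×1.74 = 9517.8
T_out = 417330 / 9517.8 = 43.848 °C

T_out = 43.8 °C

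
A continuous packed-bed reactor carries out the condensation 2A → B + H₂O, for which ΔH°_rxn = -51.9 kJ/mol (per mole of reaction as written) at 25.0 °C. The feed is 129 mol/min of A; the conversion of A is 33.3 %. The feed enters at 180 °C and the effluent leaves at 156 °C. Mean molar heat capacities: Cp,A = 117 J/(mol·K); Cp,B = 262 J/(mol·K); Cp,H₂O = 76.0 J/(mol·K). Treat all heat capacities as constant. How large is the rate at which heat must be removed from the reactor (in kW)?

Extent of reaction ξ = 0.333 × 129 / 2 = 21.479 mol/min
Reaction term: ξ·ΔH°_rxn = 21.479 × -51.9 = -1114.7 kJ/min
Sensible, feed 180→25 °C: -2339.4 kJ/min
Outlet flows (mol/min): A 86.043, B 21.479, H₂O 21.479
Sensible, products 25→156 °C: 2269.8 kJ/min
Q = ΔH = -1184.3 kJ/min = -19.739 kW
Heat removed = 19.739 kW

Q_out = 19.7 kW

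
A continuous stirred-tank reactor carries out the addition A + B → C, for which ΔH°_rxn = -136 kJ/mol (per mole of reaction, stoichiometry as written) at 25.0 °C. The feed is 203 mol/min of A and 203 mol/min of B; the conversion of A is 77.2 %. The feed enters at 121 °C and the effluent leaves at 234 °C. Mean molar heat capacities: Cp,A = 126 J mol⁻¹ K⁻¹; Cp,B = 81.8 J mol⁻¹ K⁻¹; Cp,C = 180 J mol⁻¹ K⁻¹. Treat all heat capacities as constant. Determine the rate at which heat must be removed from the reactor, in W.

Q_out = 291000 W

Extent of reaction ξ = 0.772 × 203 = 156.72 mol/min
Reaction term: ξ·ΔH°_rxn = 156.72 × -136 = -21313 kJ/min
Sensible, feed 121→25 °C: -4049.6 kJ/min
Outlet flows (mol/min): A 46.284, B 46.284, C 156.72
Sensible, products 25→234 °C: 7905.8 kJ/min
Q = ΔH = -17457 kJ/min = -290.95 kW
Heat removed = 290950 W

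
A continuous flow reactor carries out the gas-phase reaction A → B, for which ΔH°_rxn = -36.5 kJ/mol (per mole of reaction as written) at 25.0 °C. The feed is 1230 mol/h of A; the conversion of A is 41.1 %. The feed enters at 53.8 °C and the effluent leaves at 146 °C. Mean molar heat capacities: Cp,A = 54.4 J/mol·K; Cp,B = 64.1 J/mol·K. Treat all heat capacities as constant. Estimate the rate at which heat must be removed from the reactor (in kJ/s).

Q_out = 3.25 kJ/s

Extent of reaction ξ = 0.411 × 1230 = 505.53 mol/h
Reaction term: ξ·ΔH°_rxn = 505.53 × -36.5 = -18452 kJ/h
Sensible, feed 53.8→25 °C: -1927.1 kJ/h
Outlet flows (mol/h): A 724.47, B 505.53
Sensible, products 25→146 °C: 8689.7 kJ/h
Q = ΔH = -11689 kJ/h = -3.247 kW
Heat removed = 3.247 kJ/s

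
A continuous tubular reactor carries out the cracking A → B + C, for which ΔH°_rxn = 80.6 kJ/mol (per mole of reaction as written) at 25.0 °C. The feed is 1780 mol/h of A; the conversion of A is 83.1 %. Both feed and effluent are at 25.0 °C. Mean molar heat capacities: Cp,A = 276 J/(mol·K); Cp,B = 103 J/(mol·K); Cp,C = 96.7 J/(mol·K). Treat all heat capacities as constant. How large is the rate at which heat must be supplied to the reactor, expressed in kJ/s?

Extent of reaction ξ = 0.831 × 1780 = 1479.2 mol/h
Reaction term: ξ·ΔH°_rxn = 1479.2 × 80.6 = 119220 kJ/h
Q = ΔH = 119220 kJ/h = 33.117 kW
Heat supplied = 33.117 kJ/s

Q_in = 33.1 kJ/s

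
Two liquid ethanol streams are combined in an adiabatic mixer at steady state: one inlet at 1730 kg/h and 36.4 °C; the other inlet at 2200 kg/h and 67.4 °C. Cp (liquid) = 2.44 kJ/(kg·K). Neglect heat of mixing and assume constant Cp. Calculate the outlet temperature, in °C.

T_out = 53.8 °C

Energy balance with Q = 0: Σ ṁᵢCp,ᵢ(T_out − Tᵢ) = 0
T_out = Σ ṁᵢCp,ᵢTᵢ / Σ ṁᵢCp,ᵢ
      = 515450 / 9589.2 = 53.754 °C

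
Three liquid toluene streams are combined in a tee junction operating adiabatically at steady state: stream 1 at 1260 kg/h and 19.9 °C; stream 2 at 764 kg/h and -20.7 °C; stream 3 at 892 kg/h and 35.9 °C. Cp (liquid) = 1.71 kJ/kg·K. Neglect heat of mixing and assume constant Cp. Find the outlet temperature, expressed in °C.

T_out = 14.2 °C

Adiabatic, steady state ⇒ Σ ṁᵢCp,ᵢ(T_out − Tᵢ) = 0
Σ ṁᵢCp,ᵢTᵢ = 1260×1.71×19.9 + 764×1.71×-20.7 + 892×1.71×35.9 = 70592
Σ ṁᵢCp,ᵢ = 1260×1.71 + 764×1.71 + 892×1.71 = 4986.4
T_out = 70592 / 4986.4 = 14.157 °C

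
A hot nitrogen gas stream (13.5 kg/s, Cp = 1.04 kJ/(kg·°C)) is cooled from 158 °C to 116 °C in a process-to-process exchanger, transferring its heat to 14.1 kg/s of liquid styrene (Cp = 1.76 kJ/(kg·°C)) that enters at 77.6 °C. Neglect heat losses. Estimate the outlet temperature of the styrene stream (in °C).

Heat released by hot stream: Q = 13.5 × 1.04 × (158 − 116) = 589.68 kJ/s
Energy balance on cold side (adiabatic exchanger): Q = ṁ_c·Cp_c·(T_c,out − T_c,in)
T_c,out = 77.6 + 589.68/(14.1 × 1.76) = 101.36 °C

T_c,out = 101 °C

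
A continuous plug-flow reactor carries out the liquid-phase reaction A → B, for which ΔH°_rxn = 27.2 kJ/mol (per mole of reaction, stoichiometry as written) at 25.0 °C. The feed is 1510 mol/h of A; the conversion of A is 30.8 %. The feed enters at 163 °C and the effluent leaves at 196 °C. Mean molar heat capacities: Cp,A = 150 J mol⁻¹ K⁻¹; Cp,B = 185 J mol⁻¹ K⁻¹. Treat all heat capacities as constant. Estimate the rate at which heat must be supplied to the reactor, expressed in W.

Q_in = 6360 W

Extent of reaction ξ = 0.308 × 1510 = 465.08 mol/h
Reaction term: ξ·ΔH°_rxn = 465.08 × 27.2 = 12650 kJ/h
Sensible, feed 163→25 °C: -31257 kJ/h
Outlet flows (mol/h): A 1044.9, B 465.08
Sensible, products 25→196 °C: 41515 kJ/h
Q = ΔH = 22908 kJ/h = 6.3634 kW
Heat supplied = 6363.4 W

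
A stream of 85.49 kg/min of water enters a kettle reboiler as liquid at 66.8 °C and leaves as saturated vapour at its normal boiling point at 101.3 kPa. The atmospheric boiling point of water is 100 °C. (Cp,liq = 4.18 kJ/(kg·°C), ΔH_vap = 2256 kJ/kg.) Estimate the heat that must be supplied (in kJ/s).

Q = 3410 kJ/s

liquid 66.8→100 °C: 138.78 kJ/kg
vaporisation at 100 °C: 2256 kJ/kg
Δh = 138.78 + 2256 = 2394.8 kJ/kg
Q = ṁ·Δh = 85.49 kg/min × 2394.8 kJ/kg = 204730 kJ/min
|Q| = 3412.2 kW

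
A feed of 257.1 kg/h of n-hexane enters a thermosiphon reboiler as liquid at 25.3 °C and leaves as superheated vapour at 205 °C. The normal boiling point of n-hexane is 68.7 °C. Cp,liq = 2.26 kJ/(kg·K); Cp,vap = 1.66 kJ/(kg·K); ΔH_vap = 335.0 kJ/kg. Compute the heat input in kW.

Q = 47.1 kW

liquid 25.3→68.7 °C: 98.084 kJ/kg
vaporisation at 68.7 °C: 335 kJ/kg
vapour 68.7→205 °C: 226.26 kJ/kg
Δh = 98.084 + 335 + 226.26 = 659.34 kJ/kg
Q = ṁ·Δh = 257.1 kg/h × 659.34 kJ/kg = 169520 kJ/h
|Q| = 47.088 kW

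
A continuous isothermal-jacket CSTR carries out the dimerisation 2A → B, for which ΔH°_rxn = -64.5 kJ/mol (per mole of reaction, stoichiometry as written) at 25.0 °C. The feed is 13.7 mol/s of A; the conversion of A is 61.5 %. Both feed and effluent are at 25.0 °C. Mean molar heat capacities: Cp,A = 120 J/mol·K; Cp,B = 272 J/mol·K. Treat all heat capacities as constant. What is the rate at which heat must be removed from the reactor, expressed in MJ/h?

Q_out = 978 MJ/h

Extent of reaction ξ = 0.615 × 13.7 / 2 = 4.2127 mol/s
Reaction term: ξ·ΔH°_rxn = 4.2127 × -64.5 = -271.72 kJ/s
Q = ΔH = -271.72 kJ/s = -271.72 kW
Heat removed = 978.2 MJ/h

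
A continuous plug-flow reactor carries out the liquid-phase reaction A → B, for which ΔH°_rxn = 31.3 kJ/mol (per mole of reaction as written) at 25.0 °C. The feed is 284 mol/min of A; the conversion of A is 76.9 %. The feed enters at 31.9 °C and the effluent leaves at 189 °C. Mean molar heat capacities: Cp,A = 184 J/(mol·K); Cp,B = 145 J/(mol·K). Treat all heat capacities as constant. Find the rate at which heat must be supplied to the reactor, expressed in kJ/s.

Extent of reaction ξ = 0.769 × 284 = 218.4 mol/min
Reaction term: ξ·ΔH°_rxn = 218.4 × 31.3 = 6835.8 kJ/min
Sensible, feed 31.9→25 °C: -360.57 kJ/min
Outlet flows (mol/min): A 65.604, B 218.4
Sensible, products 25→189 °C: 7173.1 kJ/min
Q = ΔH = 13648 kJ/min = 227.47 kW
Heat supplied = 227.47 kJ/s

Q_in = 227 kJ/s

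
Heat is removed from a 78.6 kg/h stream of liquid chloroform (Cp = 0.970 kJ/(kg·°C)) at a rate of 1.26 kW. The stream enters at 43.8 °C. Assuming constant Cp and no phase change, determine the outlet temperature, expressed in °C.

Q = 1.26 kW = 4536 kJ/h
ΔT = Q/(ṁ·Cp) = 4536/(78.6×0.970) = 59.495 K
T_out = 43.8 − 59.495 = -15.695 °C

T_out = -15.7 °C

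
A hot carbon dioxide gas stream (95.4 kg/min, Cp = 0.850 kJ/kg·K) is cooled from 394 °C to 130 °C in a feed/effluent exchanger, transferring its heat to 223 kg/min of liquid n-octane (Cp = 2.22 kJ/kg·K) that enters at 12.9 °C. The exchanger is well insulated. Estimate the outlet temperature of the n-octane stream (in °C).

Heat released by hot stream: Q = 95.4 × 0.850 × (394 − 130) = 21408 kJ/min
Energy balance on cold side (adiabatic exchanger): Q = ṁ_c·Cp_c·(T_c,out − T_c,in)
T_c,out = 12.9 + 21408/(223 × 2.22) = 56.143 °C

T_c,out = 56.1 °C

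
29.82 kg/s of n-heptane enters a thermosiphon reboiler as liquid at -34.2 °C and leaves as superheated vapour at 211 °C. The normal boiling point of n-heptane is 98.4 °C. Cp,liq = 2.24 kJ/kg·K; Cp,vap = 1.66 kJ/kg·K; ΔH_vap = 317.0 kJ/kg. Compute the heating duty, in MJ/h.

liquid -34.2→98.4 °C: 297.02 kJ/kg
vaporisation at 98.4 °C: 317 kJ/kg
vapour 98.4→211 °C: 186.92 kJ/kg
Δh = 297.02 + 317 + 186.92 = 800.94 kJ/kg
Q = ṁ·Δh = 29.82 kg/s × 800.94 kJ/kg = 23884 kJ/s
|Q| = 23884 kW = 85983 MJ/h

Q = 86000 MJ/h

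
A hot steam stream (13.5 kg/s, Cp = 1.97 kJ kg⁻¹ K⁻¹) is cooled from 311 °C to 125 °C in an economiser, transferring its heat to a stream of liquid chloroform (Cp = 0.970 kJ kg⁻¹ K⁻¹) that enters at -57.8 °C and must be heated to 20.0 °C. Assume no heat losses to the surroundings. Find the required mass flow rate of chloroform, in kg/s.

Heat released by hot stream: Q = 13.5 × 1.97 × (311 − 125) = 4946.7 kJ/s
Energy balance on cold side (adiabatic exchanger): Q = ṁ_c·Cp_c·(T_c,out − T_c,in)
ṁ_c = 4946.7 / [0.970 × (20.0 − -57.8)] = 65.548 kg/s

ṁ_c = 65.5 kg/s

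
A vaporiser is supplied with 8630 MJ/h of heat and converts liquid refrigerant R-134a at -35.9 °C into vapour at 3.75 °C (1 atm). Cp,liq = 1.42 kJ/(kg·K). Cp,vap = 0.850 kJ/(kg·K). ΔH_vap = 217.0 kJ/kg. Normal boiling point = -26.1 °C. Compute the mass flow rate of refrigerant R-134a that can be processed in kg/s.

ṁ = 9.35 kg/s

Δh = 1.42×(-26.1−-35.9) + 217.0 + 0.850×(3.75−-26.1) = 256.29 kJ/kg
Q = 8630 MJ/h = 2397.2 kJ/s = 2397.2 kJ/s
ṁ = Q/Δh = 2397.2 / 256.29 = 9.3536 kg/s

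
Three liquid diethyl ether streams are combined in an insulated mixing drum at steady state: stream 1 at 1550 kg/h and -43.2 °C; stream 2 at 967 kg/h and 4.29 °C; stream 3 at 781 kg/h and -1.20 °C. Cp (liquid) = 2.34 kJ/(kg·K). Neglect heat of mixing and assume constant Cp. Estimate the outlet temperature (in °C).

Energy balance with Q = 0: Σ ṁᵢCp,ᵢ(T_out − Tᵢ) = 0
T_out = Σ ṁᵢCp,ᵢTᵢ / Σ ṁᵢCp,ᵢ
      = -149170 / 7717.3 = -19.33 °C

T_out = -19.3 °C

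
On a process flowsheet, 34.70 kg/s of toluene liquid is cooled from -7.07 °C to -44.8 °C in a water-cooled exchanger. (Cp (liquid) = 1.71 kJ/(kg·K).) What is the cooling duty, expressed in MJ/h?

Q = ṁ·Cp·ΔT = 34.70 × 1.71 × (-44.8 − -7.07) = -2238.8 kJ/s
Cooling duty = 8059.6 MJ/h

Q_c = 8060 MJ/h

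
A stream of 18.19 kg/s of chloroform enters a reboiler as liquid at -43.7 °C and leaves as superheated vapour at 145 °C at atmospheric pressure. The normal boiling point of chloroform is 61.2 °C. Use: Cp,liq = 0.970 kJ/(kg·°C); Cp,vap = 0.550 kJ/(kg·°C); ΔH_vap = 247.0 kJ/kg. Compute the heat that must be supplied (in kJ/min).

liquid -43.7→61.2 °C: 101.75 kJ/kg
vaporisation at 61.2 °C: 247 kJ/kg
vapour 61.2→145 °C: 46.09 kJ/kg
Δh = 101.75 + 247 + 46.09 = 394.84 kJ/kg
Q = ṁ·Δh = 18.19 kg/s × 394.84 kJ/kg = 7182.2 kJ/s
|Q| = 7182.2 kW = 430930 kJ/min

Q = 431000 kJ/min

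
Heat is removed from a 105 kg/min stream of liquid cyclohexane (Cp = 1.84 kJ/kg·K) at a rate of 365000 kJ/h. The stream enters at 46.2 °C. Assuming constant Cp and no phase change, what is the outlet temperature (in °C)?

Q = 365000 kJ/h = 6083.3 kJ/min
ΔT = Q/(ṁ·Cp) = 6083.3/(105×1.84) = 31.487 K
T_out = 46.2 − 31.487 = 14.713 °C

T_out = 14.7 °C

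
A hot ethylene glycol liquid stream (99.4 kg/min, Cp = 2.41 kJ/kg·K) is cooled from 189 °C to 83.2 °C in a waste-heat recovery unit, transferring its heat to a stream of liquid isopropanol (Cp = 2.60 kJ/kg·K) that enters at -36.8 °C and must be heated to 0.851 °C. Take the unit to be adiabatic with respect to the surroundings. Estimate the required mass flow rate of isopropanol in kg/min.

ṁ_c = 259 kg/min

Heat released by hot stream: Q = 99.4 × 2.41 × (189 − 83.2) = 25345 kJ/min
Energy balance on cold side (adiabatic exchanger): Q = ṁ_c·Cp_c·(T_c,out − T_c,in)
ṁ_c = 25345 / [2.60 × (0.851 − -36.8)] = 258.9 kg/min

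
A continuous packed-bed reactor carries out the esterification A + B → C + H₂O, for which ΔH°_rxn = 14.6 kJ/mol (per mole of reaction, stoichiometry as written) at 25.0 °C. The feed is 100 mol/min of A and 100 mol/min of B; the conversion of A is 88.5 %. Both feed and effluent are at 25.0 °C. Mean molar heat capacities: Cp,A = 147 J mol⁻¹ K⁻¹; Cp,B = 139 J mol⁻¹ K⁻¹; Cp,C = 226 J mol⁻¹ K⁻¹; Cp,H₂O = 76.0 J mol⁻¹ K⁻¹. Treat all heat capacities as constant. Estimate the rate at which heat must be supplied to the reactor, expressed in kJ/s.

Extent of reaction ξ = 0.885 × 100 = 88.5 mol/min
Reaction term: ξ·ΔH°_rxn = 88.5 × 14.6 = 1292.1 kJ/min
Q = ΔH = 1292.1 kJ/min = 21.535 kW
Heat supplied = 21.535 kJ/s

Q_in = 21.5 kJ/s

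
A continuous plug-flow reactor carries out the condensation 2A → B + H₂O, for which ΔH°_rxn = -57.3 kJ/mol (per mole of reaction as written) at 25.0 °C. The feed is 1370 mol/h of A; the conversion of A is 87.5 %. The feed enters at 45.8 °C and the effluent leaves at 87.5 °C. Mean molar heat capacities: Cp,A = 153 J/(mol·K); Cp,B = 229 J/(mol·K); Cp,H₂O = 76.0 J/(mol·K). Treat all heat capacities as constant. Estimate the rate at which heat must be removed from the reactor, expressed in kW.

Extent of reaction ξ = 0.875 × 1370 / 2 = 599.38 mol/h
Reaction term: ξ·ΔH°_rxn = 599.38 × -57.3 = -34344 kJ/h
Sensible, feed 45.8→25 °C: -4359.9 kJ/h
Outlet flows (mol/h): A 171.25, B 599.38, H₂O 599.38
Sensible, products 25→87.5 °C: 13063 kJ/h
Q = ΔH = -25641 kJ/h = -7.1225 kW
Heat removed = 7.1225 kW

Q_out = 7.12 kW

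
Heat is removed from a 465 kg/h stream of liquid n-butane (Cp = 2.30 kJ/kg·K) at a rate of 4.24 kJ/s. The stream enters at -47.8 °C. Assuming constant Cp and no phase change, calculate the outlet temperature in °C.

Q = 4.24 kJ/s = 15264 kJ/h
ΔT = Q/(ṁ·Cp) = 15264/(465×2.30) = 14.272 K
T_out = -47.8 − 14.272 = -62.072 °C

T_out = -62.1 °C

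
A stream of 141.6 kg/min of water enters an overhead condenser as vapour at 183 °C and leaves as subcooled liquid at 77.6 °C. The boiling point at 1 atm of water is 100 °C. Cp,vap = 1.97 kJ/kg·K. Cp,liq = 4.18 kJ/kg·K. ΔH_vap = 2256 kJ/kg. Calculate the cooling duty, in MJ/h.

Q_c = 21400 MJ/h

vapour 183→100 °C: -163.51 kJ/kg
condensation at 100 °C: -2256 kJ/kg
liquid 100→77.6 °C: -93.632 kJ/kg
Δh = -163.51 + -2256 + -93.632 = -2513.1 kJ/kg
Q = ṁ·Δh = 141.6 kg/min × -2513.1 kJ/kg = -355860 kJ/min
|Q| = 5931 kW = 21352 MJ/h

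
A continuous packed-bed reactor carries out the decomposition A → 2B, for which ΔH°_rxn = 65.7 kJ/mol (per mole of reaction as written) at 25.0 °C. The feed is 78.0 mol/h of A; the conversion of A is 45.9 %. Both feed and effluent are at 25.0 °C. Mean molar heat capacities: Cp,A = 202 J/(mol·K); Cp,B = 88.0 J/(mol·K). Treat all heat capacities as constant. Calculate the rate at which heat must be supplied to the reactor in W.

Q_in = 653 W

Extent of reaction ξ = 0.459 × 78.0 = 35.802 mol/h
Reaction term: ξ·ΔH°_rxn = 35.802 × 65.7 = 2352.2 kJ/h
Q = ΔH = 2352.2 kJ/h = 0.65339 kW
Heat supplied = 653.39 W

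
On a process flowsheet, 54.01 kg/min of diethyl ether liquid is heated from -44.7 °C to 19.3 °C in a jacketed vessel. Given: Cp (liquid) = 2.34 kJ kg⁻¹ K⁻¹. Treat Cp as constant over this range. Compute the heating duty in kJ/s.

Q = 135 kJ/s

Q = ṁ·Cp·ΔT = 54.01 × 2.34 × (19.3 − -44.7) = 8088.5 kJ/min
Converting: 8088.5 / 60 s = 134.81 kW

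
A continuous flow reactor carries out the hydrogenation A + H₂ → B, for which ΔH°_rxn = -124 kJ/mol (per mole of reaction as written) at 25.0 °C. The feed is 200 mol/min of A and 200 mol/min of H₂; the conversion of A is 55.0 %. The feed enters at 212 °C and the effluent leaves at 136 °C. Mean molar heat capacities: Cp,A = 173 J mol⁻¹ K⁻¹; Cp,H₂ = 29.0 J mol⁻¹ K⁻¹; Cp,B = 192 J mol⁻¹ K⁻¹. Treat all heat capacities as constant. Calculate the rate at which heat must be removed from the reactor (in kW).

Q_out = 281 kW

Extent of reaction ξ = 0.550 × 200 = 110 mol/min
Reaction term: ξ·ΔH°_rxn = 110 × -124 = -13640 kJ/min
Sensible, feed 212→25 °C: -7554.8 kJ/min
Outlet flows (mol/min): A 90, H₂ 90, B 110
Sensible, products 25→136 °C: 4362.3 kJ/min
Q = ΔH = -16833 kJ/min = -280.54 kW
Heat removed = 280.54 kW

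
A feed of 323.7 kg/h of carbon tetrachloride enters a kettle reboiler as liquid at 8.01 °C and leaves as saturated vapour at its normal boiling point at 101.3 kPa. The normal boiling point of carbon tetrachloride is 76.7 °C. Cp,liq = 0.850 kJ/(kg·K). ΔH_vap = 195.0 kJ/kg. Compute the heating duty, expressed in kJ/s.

liquid 8.01→76.7 °C: 58.386 kJ/kg
vaporisation at 76.7 °C: 195 kJ/kg
Δh = 58.386 + 195 = 253.39 kJ/kg
Q = ṁ·Δh = 323.7 kg/h × 253.39 kJ/kg = 82021 kJ/h
|Q| = 22.784 kW

Q = 22.8 kJ/s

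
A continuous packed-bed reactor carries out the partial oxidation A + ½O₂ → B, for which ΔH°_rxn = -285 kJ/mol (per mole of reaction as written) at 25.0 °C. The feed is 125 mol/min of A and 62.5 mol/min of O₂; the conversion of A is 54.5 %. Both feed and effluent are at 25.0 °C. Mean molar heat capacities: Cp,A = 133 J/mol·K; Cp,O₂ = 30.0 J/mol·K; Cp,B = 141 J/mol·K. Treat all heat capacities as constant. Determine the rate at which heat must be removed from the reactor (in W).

Extent of reaction ξ = 0.545 × 125 = 68.125 mol/min
Reaction term: ξ·ΔH°_rxn = 68.125 × -285 = -19416 kJ/min
Q = ΔH = -19416 kJ/min = -323.59 kW
Heat removed = 323590 W

Q_out = 324000 W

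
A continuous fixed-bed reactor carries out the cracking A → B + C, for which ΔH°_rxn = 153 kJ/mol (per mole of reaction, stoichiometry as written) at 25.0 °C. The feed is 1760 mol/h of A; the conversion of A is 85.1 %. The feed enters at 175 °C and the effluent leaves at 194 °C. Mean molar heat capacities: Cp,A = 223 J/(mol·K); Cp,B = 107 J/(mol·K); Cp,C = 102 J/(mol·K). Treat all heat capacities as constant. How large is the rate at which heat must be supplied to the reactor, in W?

Q_in = 64700 W

Extent of reaction ξ = 0.851 × 1760 = 1497.8 mol/h
Reaction term: ξ·ΔH°_rxn = 1497.8 × 153 = 229160 kJ/h
Sensible, feed 175→25 °C: -58872 kJ/h
Outlet flows (mol/h): A 262.24, B 1497.8, C 1497.8
Sensible, products 25→194 °C: 62785 kJ/h
Q = ΔH = 233070 kJ/h = 64.742 kW
Heat supplied = 64742 W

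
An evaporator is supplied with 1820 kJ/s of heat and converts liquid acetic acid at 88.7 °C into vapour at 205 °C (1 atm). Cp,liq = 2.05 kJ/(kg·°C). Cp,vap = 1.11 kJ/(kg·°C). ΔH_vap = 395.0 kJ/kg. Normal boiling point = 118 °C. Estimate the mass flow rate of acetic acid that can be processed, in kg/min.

ṁ = 198 kg/min

Δh = 2.05×(118−88.7) + 395.0 + 1.11×(205−118) = 551.63 kJ/kg
Q = 1820 kJ/s = 1820 kJ/s = 109200 kJ/min
ṁ = Q/Δh = 109200 / 551.63 = 197.96 kg/min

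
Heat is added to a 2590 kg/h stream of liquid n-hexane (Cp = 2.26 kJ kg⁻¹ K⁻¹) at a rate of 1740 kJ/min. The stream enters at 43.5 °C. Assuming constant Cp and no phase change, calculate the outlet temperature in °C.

Q = 1740 kJ/min = 104400 kJ/h
ΔT = Q/(ṁ·Cp) = 104400/(2590×2.26) = 17.836 K
T_out = 43.5 + 17.836 = 61.336 °C

T_out = 61.3 °C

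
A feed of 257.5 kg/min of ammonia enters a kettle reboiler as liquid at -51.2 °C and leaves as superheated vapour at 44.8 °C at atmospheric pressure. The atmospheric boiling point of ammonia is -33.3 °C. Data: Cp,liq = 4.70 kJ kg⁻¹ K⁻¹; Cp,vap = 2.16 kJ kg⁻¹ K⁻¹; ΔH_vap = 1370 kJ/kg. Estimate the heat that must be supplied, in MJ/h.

Q = 25100 MJ/h

liquid -51.2→-33.3 °C: 84.13 kJ/kg
vaporisation at -33.3 °C: 1370 kJ/kg
vapour -33.3→44.8 °C: 168.7 kJ/kg
Δh = 84.13 + 1370 + 168.7 = 1622.8 kJ/kg
Q = ṁ·Δh = 257.5 kg/min × 1622.8 kJ/kg = 417880 kJ/min
|Q| = 6964.6 kW = 25073 MJ/h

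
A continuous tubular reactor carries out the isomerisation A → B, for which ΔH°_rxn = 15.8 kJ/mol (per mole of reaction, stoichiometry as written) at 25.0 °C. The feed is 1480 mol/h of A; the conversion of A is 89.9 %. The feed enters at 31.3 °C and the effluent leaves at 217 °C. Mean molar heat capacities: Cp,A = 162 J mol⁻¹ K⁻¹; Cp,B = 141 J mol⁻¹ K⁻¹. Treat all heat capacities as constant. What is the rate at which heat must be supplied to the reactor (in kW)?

Extent of reaction ξ = 0.899 × 1480 = 1330.5 mol/h
Reaction term: ξ·ΔH°_rxn = 1330.5 × 15.8 = 21022 kJ/h
Sensible, feed 31.3→25 °C: -1510.5 kJ/h
Outlet flows (mol/h): A 149.48, B 1330.5
Sensible, products 25→217 °C: 40669 kJ/h
Q = ΔH = 60181 kJ/h = 16.717 kW
Heat supplied = 16.717 kW

Q_in = 16.7 kW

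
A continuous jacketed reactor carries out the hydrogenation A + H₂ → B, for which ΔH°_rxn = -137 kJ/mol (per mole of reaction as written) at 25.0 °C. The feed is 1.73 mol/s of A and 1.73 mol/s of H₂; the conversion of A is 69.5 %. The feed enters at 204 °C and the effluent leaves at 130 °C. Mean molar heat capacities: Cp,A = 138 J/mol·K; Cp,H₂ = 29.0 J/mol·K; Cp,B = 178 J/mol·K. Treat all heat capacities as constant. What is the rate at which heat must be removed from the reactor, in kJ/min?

Q_out = 11100 kJ/min

Extent of reaction ξ = 0.695 × 1.73 = 1.2023 mol/s
Reaction term: ξ·ΔH°_rxn = 1.2023 × -137 = -164.72 kJ/s
Sensible, feed 204→25 °C: -51.715 kJ/s
Outlet flows (mol/s): A 0.52765, H₂ 0.52765, B 1.2023
Sensible, products 25→130 °C: 31.724 kJ/s
Q = ΔH = -184.71 kJ/s = -184.71 kW
Heat removed = 11083 kJ/min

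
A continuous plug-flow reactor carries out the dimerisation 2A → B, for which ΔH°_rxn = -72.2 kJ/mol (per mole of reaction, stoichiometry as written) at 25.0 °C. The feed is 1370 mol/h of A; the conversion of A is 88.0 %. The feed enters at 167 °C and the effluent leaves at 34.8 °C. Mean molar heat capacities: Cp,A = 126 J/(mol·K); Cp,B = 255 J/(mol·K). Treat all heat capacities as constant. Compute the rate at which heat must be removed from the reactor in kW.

Extent of reaction ξ = 0.880 × 1370 / 2 = 602.8 mol/h
Reaction term: ξ·ΔH°_rxn = 602.8 × -72.2 = -43522 kJ/h
Sensible, feed 167→25 °C: -24512 kJ/h
Outlet flows (mol/h): A 164.4, B 602.8
Sensible, products 25→34.8 °C: 1709.4 kJ/h
Q = ΔH = -66325 kJ/h = -18.424 kW
Heat removed = 18.424 kW

Q_out = 18.4 kW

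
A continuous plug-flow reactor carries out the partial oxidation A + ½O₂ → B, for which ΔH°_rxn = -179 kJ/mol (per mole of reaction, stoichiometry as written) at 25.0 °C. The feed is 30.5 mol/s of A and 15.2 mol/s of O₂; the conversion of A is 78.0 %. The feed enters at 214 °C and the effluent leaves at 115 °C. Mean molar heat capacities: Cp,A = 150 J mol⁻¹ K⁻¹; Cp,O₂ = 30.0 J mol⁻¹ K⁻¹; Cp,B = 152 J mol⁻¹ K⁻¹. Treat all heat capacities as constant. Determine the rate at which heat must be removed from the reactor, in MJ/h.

Extent of reaction ξ = 0.780 × 30.5 = 23.79 mol/s
Reaction term: ξ·ΔH°_rxn = 23.79 × -179 = -4258.4 kJ/s
Sensible, feed 214→25 °C: -950.86 kJ/s
Outlet flows (mol/s): A 6.71, O₂ 3.305, B 23.79
Sensible, products 25→115 °C: 424.96 kJ/s
Q = ΔH = -4784.3 kJ/s = -4784.3 kW
Heat removed = 17224 MJ/h

Q_out = 17200 MJ/h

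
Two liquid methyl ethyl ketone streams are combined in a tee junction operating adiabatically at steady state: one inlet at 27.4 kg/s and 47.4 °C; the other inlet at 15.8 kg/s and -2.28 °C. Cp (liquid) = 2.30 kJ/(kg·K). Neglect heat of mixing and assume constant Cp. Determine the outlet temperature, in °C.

T_out = 29.2 °C

No heat crosses the boundary, so H_out = H_in.
Σ ṁᵢCp,ᵢTᵢ = 27.4×2.30×47.4 + 15.8×2.30×-2.28 = 2904.3
Σ ṁᵢCp,ᵢ = 27.4×2.30 + 15.8×2.30 = 99.36
T_out = 2904.3 / 99.36 = 29.23 °C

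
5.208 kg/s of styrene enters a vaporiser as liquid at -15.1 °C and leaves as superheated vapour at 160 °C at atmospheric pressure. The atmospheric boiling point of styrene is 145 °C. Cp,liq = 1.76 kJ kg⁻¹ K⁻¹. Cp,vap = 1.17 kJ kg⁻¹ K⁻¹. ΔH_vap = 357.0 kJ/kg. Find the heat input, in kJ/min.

Q = 205000 kJ/min

liquid -15.1→145 °C: 281.78 kJ/kg
vaporisation at 145 °C: 357 kJ/kg
vapour 145→160 °C: 17.55 kJ/kg
Δh = 281.78 + 357 + 17.55 = 656.33 kJ/kg
Q = ṁ·Δh = 5.208 kg/s × 656.33 kJ/kg = 3418.1 kJ/s
|Q| = 3418.1 kW = 205090 kJ/min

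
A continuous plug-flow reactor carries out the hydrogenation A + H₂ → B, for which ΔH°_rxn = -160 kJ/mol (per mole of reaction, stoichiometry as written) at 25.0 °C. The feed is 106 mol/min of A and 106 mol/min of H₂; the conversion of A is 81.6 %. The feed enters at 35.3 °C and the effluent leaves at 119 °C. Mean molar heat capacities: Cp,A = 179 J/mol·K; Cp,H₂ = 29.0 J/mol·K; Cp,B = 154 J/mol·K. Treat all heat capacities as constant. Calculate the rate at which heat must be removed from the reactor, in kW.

Q_out = 207 kW

Extent of reaction ξ = 0.816 × 106 = 86.496 mol/min
Reaction term: ξ·ΔH°_rxn = 86.496 × -160 = -13839 kJ/min
Sensible, feed 35.3→25 °C: -227.09 kJ/min
Outlet flows (mol/min): A 19.504, H₂ 19.504, B 86.496
Sensible, products 25→119 °C: 1633.5 kJ/min
Q = ΔH = -12433 kJ/min = -207.22 kW
Heat removed = 207.22 kW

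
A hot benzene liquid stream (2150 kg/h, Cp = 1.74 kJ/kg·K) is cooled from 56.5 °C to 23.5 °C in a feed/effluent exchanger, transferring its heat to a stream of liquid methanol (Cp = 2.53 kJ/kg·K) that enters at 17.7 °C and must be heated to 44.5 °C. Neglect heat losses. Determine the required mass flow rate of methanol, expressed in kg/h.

ṁ_c = 1820 kg/h

Heat released by hot stream: Q = 2150 × 1.74 × (56.5 − 23.5) = 123450 kJ/h
Energy balance on cold side (adiabatic exchanger): Q = ṁ_c·Cp_c·(T_c,out − T_c,in)
ṁ_c = 123450 / [2.53 × (44.5 − 17.7)] = 1820.7 kg/h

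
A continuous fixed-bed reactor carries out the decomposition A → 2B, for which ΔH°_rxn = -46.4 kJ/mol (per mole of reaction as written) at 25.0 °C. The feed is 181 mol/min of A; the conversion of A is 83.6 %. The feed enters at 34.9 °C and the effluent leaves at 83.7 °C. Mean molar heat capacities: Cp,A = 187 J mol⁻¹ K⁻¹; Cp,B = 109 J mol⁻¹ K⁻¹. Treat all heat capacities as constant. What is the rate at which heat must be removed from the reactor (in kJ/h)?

Extent of reaction ξ = 0.836 × 181 = 151.32 mol/min
Reaction term: ξ·ΔH°_rxn = 151.32 × -46.4 = -7021.1 kJ/min
Sensible, feed 34.9→25 °C: -335.09 kJ/min
Outlet flows (mol/min): A 29.684, B 302.63
Sensible, products 25→83.7 °C: 2262.2 kJ/min
Q = ΔH = -5094 kJ/min = -84.9 kW
Heat removed = 305640 kJ/h

Q_out = 306000 kJ/h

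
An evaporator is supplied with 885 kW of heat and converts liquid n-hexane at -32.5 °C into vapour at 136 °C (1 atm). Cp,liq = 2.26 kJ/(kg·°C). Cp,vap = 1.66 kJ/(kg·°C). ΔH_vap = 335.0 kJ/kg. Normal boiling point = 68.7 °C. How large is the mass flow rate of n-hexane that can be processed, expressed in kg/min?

ṁ = 78.6 kg/min

Δh = 2.26×(68.7−-32.5) + 335.0 + 1.66×(136−68.7) = 675.43 kJ/kg
Q = 885 kW = 885 kJ/s = 53100 kJ/min
ṁ = Q/Δh = 53100 / 675.43 = 78.617 kg/min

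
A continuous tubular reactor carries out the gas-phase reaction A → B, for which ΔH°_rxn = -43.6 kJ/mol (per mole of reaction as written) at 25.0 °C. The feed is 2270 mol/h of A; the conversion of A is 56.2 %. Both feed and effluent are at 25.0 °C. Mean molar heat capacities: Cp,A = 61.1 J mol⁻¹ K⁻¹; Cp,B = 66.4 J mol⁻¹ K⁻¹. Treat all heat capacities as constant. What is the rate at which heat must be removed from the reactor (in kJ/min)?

Q_out = 927 kJ/min

Extent of reaction ξ = 0.562 × 2270 = 1275.7 mol/h
Reaction term: ξ·ΔH°_rxn = 1275.7 × -43.6 = -55622 kJ/h
Q = ΔH = -55622 kJ/h = -15.451 kW
Heat removed = 927.04 kJ/min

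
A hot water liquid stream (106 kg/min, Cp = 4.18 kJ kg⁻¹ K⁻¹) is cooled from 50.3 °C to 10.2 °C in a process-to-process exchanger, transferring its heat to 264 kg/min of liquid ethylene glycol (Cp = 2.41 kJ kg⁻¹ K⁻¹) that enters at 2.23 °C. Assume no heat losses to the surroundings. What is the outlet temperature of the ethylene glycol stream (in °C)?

Heat released by hot stream: Q = 106 × 4.18 × (50.3 − 10.2) = 17768 kJ/min
Energy balance on cold side (adiabatic exchanger): Q = ṁ_c·Cp_c·(T_c,out − T_c,in)
T_c,out = 2.23 + 17768/(264 × 2.41) = 30.156 °C

T_c,out = 30.2 °C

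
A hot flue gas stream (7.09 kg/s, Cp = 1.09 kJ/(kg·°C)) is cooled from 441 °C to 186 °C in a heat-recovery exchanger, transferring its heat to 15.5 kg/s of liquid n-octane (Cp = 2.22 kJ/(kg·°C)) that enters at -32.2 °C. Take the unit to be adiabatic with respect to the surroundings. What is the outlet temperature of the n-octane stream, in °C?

Heat released by hot stream: Q = 7.09 × 1.09 × (441 − 186) = 1970.7 kJ/s
Energy balance on cold side (adiabatic exchanger): Q = ṁ_c·Cp_c·(T_c,out − T_c,in)
T_c,out = -32.2 + 1970.7/(15.5 × 2.22) = 25.07 °C

T_c,out = 25.1 °C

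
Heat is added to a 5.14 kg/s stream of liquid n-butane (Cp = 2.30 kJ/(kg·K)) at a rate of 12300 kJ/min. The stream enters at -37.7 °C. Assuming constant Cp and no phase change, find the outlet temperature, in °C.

Q = 12300 kJ/min = 205 kJ/s
ΔT = Q/(ṁ·Cp) = 205/(5.14×2.30) = 17.341 K
T_out = -37.7 + 17.341 = -20.359 °C

T_out = -20.4 °C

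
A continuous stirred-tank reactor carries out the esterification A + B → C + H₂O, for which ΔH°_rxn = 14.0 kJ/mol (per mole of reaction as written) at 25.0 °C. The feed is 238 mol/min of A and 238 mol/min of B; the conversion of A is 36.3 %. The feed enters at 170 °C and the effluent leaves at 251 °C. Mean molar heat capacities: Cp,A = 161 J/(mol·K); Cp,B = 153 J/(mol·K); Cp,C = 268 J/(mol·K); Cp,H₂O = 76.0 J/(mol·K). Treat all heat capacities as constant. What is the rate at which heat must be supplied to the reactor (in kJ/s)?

Q_in = 131 kJ/s

Extent of reaction ξ = 0.363 × 238 = 86.394 mol/min
Reaction term: ξ·ΔH°_rxn = 86.394 × 14.0 = 1209.5 kJ/min
Sensible, feed 170→25 °C: -10836 kJ/min
Outlet flows (mol/min): A 151.61, B 151.61, C 86.394, H₂O 86.394
Sensible, products 25→251 °C: 17475 kJ/min
Q = ΔH = 7848.6 kJ/min = 130.81 kW
Heat supplied = 130.81 kJ/s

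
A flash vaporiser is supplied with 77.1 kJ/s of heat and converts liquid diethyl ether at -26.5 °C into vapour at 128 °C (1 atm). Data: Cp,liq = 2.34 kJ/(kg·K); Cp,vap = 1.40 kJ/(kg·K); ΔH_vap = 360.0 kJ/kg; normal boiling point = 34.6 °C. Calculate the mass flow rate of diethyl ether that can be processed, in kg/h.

Δh = 2.34×(34.6−-26.5) + 360.0 + 1.40×(128−34.6) = 633.73 kJ/kg
Q = 77.1 kJ/s = 77.1 kJ/s = 277560 kJ/h
ṁ = Q/Δh = 277560 / 633.73 = 437.98 kg/h

ṁ = 438 kg/h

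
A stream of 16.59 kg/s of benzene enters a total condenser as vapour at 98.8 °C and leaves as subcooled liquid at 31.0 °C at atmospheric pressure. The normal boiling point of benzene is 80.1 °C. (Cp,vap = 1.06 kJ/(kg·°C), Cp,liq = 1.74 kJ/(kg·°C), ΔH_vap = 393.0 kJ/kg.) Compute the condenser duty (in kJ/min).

Q_c = 496000 kJ/min

vapour 98.8→80.1 °C: -19.822 kJ/kg
condensation at 80.1 °C: -393 kJ/kg
liquid 80.1→31.0 °C: -85.434 kJ/kg
Δh = -19.822 + -393 + -85.434 = -498.26 kJ/kg
Q = ṁ·Δh = 16.59 kg/s × -498.26 kJ/kg = -8266.1 kJ/s
|Q| = 8266.1 kW = 495960 kJ/min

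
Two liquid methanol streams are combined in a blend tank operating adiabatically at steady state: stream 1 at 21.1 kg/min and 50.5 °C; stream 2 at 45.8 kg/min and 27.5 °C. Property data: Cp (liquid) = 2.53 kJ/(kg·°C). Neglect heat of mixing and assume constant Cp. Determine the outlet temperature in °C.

T_out = 34.8 °C

Adiabatic, steady state ⇒ Σ ṁᵢCp,ᵢ(T_out − Tᵢ) = 0
T_out = Σ ṁᵢCp,ᵢTᵢ / Σ ṁᵢCp,ᵢ
      = 5882.4 / 169.26 = 34.754 °C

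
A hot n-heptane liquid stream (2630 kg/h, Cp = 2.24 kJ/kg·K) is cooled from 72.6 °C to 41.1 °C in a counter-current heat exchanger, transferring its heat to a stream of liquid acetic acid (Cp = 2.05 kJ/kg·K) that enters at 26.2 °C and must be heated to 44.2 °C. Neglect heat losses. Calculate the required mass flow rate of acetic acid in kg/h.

Heat released by hot stream: Q = 2630 × 2.24 × (72.6 − 41.1) = 185570 kJ/h
Energy balance on cold side (adiabatic exchanger): Q = ṁ_c·Cp_c·(T_c,out − T_c,in)
ṁ_c = 185570 / [2.05 × (44.2 − 26.2)] = 5029.1 kg/h

ṁ_c = 5030 kg/h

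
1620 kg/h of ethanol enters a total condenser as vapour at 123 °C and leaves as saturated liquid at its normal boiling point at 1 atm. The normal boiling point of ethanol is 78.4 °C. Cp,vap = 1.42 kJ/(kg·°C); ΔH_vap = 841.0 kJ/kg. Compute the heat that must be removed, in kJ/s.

Q_c = 407 kJ/s

vapour 123→78.4 °C: -63.332 kJ/kg
condensation at 78.4 °C: -841 kJ/kg
Δh = -63.332 + -841 = -904.33 kJ/kg
Q = ṁ·Δh = 1620 kg/h × -904.33 kJ/kg = -1.465e+06 kJ/h
|Q| = 406.95 kW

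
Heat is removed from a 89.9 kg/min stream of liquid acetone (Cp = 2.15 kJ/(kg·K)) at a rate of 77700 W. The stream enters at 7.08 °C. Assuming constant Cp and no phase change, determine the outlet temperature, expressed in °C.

T_out = -17.0 °C

Q = 77700 W = 4662 kJ/min
ΔT = Q/(ṁ·Cp) = 4662/(89.9×2.15) = 24.12 K
T_out = 7.08 − 24.12 = -17.04 °C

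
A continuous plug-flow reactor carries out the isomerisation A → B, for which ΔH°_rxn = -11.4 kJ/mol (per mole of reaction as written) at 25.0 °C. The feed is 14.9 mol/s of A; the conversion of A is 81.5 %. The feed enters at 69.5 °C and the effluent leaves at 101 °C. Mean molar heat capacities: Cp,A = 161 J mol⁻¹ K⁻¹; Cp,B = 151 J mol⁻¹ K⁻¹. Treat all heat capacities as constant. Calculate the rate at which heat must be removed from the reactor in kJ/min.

Q_out = 4330 kJ/min

Extent of reaction ξ = 0.815 × 14.9 = 12.143 mol/s
Reaction term: ξ·ΔH°_rxn = 12.143 × -11.4 = -138.44 kJ/s
Sensible, feed 69.5→25 °C: -106.75 kJ/s
Outlet flows (mol/s): A 2.7565, B 12.143
Sensible, products 25→101 °C: 173.09 kJ/s
Q = ΔH = -72.1 kJ/s = -72.1 kW
Heat removed = 4326 kJ/min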